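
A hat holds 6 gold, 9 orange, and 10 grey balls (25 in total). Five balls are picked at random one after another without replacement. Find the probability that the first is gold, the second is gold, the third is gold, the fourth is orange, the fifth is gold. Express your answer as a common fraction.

Multiply the conditional probability of each draw in order, without replacement, so each draw removes one from its color and from the total.
P = (6/25) · (5/24) · (4/23) · (9/22) · (3/21) = 9/17710 ≈ 0.0005.

9/17710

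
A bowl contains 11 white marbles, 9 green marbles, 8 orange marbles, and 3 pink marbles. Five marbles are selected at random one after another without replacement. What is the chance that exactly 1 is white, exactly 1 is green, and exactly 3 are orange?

88/2697

Unordered draws without replacement: count favorable combinations over C(31,5).
Favorable = C(11,1) · C(9,1) · C(8,3) · C(3,0) = 5544; total = C(31,5) = 169911.
P = 5544/169911 = 88/2697 ≈ 0.0326.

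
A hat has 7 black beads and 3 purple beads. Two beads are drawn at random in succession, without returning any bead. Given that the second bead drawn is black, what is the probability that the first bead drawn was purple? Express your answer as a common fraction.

P(first=purple and the second bead drawn is black) = (3/10)·(7/9) = 7/30.
P(the second bead drawn is black) = Σ over first color = 7/15 + 7/30 = 7/10.
By Bayes, P(first=purple | the second bead drawn is black) = 7/30 / 7/10 = 1/3 ≈ 0.3333.

1/3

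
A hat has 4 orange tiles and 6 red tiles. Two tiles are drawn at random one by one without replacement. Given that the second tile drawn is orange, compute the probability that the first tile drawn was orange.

P(first=orange and the second tile drawn is orange) = (4/10)·(3/9) = 2/15.
P(the second tile drawn is orange) = Σ over first color = 2/15 + 4/15 = 2/5.
By Bayes, P(first=orange | the second tile drawn is orange) = 2/15 / 2/5 = 1/3 ≈ 0.3333.

1/3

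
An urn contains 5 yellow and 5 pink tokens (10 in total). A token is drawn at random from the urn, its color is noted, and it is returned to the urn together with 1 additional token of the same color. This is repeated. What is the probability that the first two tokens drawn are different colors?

Either pink then yellow, or yellow then pink; after the first draw the total is 11.
P = (5/10)·(5/11) + (5/10)·(5/11) = 5/11 ≈ 0.4545.

5/11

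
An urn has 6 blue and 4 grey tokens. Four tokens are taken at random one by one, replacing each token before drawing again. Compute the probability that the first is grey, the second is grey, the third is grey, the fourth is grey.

Multiply the conditional probability of each draw in order, with replacement (the composition resets each draw).
P = (4/10) · (4/10) · (4/10) · (4/10) = 16/625 ≈ 0.0256.

16/625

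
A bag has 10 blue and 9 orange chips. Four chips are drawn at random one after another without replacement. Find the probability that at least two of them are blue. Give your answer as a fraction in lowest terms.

485/646

Sum the hypergeometric tail for j = 2,…,4 blue chips.
Favorable = C(10,2)·C(9,2) + C(10,3)·C(9,1) + C(10,4)·C(9,0) = 2910; total = C(19,4) = 3876.
P = 2910/3876 = 485/646 ≈ 0.7508.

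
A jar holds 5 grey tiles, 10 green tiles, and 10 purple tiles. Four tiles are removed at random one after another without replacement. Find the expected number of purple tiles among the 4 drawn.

8/5

By linearity of expectation, E[X] = Σ P(draw i is purple); by symmetry each draw (even without replacement) has P(purple) = 10/25.
E[X] = 4 · 10/25 = 8/5 ≈ 1.6000.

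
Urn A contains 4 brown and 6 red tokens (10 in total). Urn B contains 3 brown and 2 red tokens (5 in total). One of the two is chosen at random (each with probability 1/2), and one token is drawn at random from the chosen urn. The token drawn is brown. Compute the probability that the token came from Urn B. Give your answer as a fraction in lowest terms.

P(brown | Urn A) = 2/5; P(brown | Urn B) = 3/5.
P(brown) = 1/2·2/5 + 1/2·3/5 = 1/2.
By Bayes' rule, P(Urn B | brown) = 3/10 / 1/2 = 3/5 ≈ 0.6000.

3/5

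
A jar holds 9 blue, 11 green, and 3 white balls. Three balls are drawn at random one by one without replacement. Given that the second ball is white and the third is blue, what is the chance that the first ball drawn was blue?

8/21

P(first=blue and the second ball is white and the third is blue) = (9/23)·(3/22)·(8/21) = 36/1771.
P(E) = Σ over first color = 36/1771 + 9/322 + 9/1771 = 27/506.
By Bayes, P(first=blue | E) = 36/1771 / 27/506 = 8/21 ≈ 0.3810.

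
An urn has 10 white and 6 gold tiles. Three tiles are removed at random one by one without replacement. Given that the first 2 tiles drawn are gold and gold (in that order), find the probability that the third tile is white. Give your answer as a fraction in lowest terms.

5/7

After removing 2 gold, the urn has 10 white out of 14 remaining.
P(third is white | given) = 10/14 = 5/7 ≈ 0.7143.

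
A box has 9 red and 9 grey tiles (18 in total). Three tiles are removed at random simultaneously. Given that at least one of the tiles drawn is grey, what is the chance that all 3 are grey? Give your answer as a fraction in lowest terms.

P(all 3 grey) = C(9,3)/C(18,3) = 7/68; P(at least one grey) = 1 − C(9,3)/C(18,3) = 61/68.
Since 'all 3 grey' ⊆ 'at least one grey', P(all 3 | at least one) = 7/68 / 61/68 = 7/61 ≈ 0.1148.

7/61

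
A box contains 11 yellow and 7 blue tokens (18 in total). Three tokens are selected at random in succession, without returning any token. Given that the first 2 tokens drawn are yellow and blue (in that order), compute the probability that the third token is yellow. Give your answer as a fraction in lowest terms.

5/8

After removing 1 yellow, 1 blue, the box has 10 yellow out of 16 remaining.
P(third is yellow | given) = 10/16 = 5/8 ≈ 0.6250.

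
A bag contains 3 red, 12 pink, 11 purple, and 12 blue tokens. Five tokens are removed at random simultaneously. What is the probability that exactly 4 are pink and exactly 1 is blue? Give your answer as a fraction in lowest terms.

990/83657

Unordered draws without replacement: count favorable combinations over C(38,5).
Favorable = C(3,0) · C(12,4) · C(11,0) · C(12,1) = 5940; total = C(38,5) = 501942.
P = 5940/501942 = 990/83657 ≈ 0.0118.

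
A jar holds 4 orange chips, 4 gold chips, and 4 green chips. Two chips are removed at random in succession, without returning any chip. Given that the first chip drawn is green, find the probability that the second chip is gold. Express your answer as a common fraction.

After removing 1 green, the jar has 4 gold out of 11 remaining.
P(second is gold | given) = 4/11 ≈ 0.3636.

4/11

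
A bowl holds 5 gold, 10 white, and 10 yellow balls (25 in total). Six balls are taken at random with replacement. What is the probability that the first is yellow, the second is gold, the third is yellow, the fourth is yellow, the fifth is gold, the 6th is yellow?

Multiply the conditional probability of each draw in order, with replacement (the composition resets each draw).
P = (10/25) · (5/25) · (10/25) · (10/25) · (5/25) · (10/25) = 16/15625 ≈ 0.0010.

16/15625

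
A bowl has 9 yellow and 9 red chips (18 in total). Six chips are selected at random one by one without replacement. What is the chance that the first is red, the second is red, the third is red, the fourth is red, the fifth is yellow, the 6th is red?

9/884

Multiply the conditional probability of each draw in order, without replacement, so each draw removes one from its color and from the total.
P = (9/18) · (8/17) · (7/16) · (6/15) · (9/14) · (5/13) = 9/884 ≈ 0.0102.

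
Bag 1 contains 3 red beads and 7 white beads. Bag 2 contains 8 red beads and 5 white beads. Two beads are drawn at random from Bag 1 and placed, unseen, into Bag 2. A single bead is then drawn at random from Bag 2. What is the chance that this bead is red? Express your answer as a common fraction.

Condition on how many of the transferred beads are red (from Bag 1: 3 red of 10; then Bag 2 has 15 total).
  0 red: C(3,0)C(7,2)/C(10,2) = 7/15; then P = 8/15
  1 red: C(3,1)C(7,1)/C(10,2) = 7/15; then P = 9/15
  2 red: C(3,2)C(7,0)/C(10,2) = 1/15; then P = 10/15
P(red from Bag 2) = 43/75 ≈ 0.5733.

43/75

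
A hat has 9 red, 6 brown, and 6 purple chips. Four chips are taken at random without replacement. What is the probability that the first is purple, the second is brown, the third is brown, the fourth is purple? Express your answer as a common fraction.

5/798

Multiply the conditional probability of each draw in order, without replacement, so each draw removes one from its color and from the total.
P = (6/21) · (6/20) · (5/19) · (5/18) = 5/798 ≈ 0.0063.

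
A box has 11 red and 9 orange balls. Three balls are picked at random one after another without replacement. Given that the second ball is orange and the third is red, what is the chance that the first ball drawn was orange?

P(first=orange and the second ball is orange and the third is red) = (9/20)·(8/19)·(11/18) = 11/95.
P(E) = Σ over first color = 11/76 + 11/95 = 99/380.
By Bayes, P(first=orange | E) = 11/95 / 99/380 = 4/9 ≈ 0.4444.

4/9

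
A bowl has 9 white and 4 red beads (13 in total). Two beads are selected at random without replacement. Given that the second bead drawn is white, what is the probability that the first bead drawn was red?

P(first=red and the second bead drawn is white) = (4/13)·(9/12) = 3/13.
P(the second bead drawn is white) = Σ over first color = 6/13 + 3/13 = 9/13.
By Bayes, P(first=red | the second bead drawn is white) = 3/13 / 9/13 = 1/3 ≈ 0.3333.

1/3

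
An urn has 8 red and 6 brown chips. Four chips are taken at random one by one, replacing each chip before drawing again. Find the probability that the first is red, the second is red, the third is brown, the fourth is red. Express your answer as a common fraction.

192/2401

Multiply the conditional probability of each draw in order, with replacement (the composition resets each draw).
P = (8/14) · (8/14) · (6/14) · (8/14) = 192/2401 ≈ 0.0800.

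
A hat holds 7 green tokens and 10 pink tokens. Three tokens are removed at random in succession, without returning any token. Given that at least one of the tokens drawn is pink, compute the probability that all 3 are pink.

P(all 3 pink) = C(10,3)/C(17,3) = 3/17; P(at least one pink) = 1 − C(7,3)/C(17,3) = 129/136.
Since 'all 3 pink' ⊆ 'at least one pink', P(all 3 | at least one) = 3/17 / 129/136 = 8/43 ≈ 0.1860.

8/43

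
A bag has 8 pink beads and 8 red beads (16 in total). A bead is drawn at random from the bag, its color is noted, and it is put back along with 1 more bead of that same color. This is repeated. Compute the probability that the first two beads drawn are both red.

9/34

After a red draw the bag holds 9 red out of 17.
P = (8/16)·(9/17) = 9/34 ≈ 0.2647.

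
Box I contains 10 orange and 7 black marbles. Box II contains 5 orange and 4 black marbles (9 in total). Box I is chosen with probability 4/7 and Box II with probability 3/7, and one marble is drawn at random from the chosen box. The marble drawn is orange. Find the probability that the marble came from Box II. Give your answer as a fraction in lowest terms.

17/41

P(orange | Box I) = 10/17; P(orange | Box II) = 5/9.
P(orange) = 4/7·10/17 + 3/7·5/9 = 205/357.
By Bayes' rule, P(Box II | orange) = 5/21 / 205/357 = 17/41 ≈ 0.4146.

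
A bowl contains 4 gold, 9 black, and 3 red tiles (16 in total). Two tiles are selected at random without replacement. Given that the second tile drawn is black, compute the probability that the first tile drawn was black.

8/15

P(first=black and the second tile drawn is black) = (9/16)·(8/15) = 3/10.
P(the second tile drawn is black) = Σ over first color = 3/20 + 3/10 + 9/80 = 9/16.
By Bayes, P(first=black | the second tile drawn is black) = 3/10 / 9/16 = 8/15 ≈ 0.5333.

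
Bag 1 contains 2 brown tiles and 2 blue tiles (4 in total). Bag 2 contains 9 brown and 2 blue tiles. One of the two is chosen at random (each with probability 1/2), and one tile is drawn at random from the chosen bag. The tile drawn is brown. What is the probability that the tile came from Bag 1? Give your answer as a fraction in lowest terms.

11/29

P(brown | Bag 1) = 1/2; P(brown | Bag 2) = 9/11.
P(brown) = 1/2·1/2 + 1/2·9/11 = 29/44.
By Bayes' rule, P(Bag 1 | brown) = 1/4 / 29/44 = 11/29 ≈ 0.3793.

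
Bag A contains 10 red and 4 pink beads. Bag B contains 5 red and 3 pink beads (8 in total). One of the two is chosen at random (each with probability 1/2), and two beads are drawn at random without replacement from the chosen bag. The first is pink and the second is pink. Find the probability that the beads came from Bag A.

8/21

P(E | Bag A) = 6/91; P(E | Bag B) = 3/28.
P(E) = 1/2·6/91 + 1/2·3/28 = 9/104.
By Bayes' rule, P(Bag A | E) = 3/91 / 9/104 = 8/21 ≈ 0.3810.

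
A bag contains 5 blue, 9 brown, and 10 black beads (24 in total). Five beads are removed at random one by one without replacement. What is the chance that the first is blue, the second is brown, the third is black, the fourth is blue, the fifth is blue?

15/14168

Multiply the conditional probability of each draw in order, without replacement, so each draw removes one from its color and from the total.
P = (5/24) · (9/23) · (10/22) · (4/21) · (3/20) = 15/14168 ≈ 0.0011.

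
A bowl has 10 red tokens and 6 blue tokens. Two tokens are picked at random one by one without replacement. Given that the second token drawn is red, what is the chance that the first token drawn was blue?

P(first=blue and the second token drawn is red) = (6/16)·(10/15) = 1/4.
P(the second token drawn is red) = Σ over first color = 3/8 + 1/4 = 5/8.
By Bayes, P(first=blue | the second token drawn is red) = 1/4 / 5/8 = 2/5 ≈ 0.4000.

2/5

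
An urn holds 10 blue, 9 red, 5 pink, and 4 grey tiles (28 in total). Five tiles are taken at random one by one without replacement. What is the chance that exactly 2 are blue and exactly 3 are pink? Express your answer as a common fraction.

Unordered draws without replacement: count favorable combinations over C(28,5).
Favorable = C(10,2) · C(9,0) · C(5,3) · C(4,0) = 450; total = C(28,5) = 98280.
P = 450/98280 = 5/1092 ≈ 0.0046.

5/1092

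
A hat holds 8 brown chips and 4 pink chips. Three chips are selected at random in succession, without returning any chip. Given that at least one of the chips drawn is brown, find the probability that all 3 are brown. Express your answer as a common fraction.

P(all 3 brown) = C(8,3)/C(12,3) = 14/55; P(at least one brown) = 1 − C(4,3)/C(12,3) = 54/55.
Since 'all 3 brown' ⊆ 'at least one brown', P(all 3 | at least one) = 14/55 / 54/55 = 7/27 ≈ 0.2593.

7/27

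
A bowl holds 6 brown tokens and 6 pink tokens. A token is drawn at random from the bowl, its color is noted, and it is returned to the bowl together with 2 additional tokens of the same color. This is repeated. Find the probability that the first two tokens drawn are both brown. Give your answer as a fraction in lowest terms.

2/7

After a brown draw the bowl holds 8 brown out of 14.
P = (6/12)·(8/14) = 2/7 ≈ 0.2857.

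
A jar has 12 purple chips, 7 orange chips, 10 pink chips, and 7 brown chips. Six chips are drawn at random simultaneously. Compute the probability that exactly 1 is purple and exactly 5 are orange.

Unordered draws without replacement: count favorable combinations over C(36,6).
Favorable = C(12,1) · C(7,5) · C(10,0) · C(7,0) = 252; total = C(36,6) = 1947792.
P = 252/1947792 = 3/23188 ≈ 0.0001.

3/23188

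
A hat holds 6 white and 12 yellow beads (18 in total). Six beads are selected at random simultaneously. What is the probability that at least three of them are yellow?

17501/18564

Sum the hypergeometric tail for j = 3,…,6 yellow beads.
Favorable = C(12,3)·C(6,3) + C(12,4)·C(6,2) + C(12,5)·C(6,1) + C(12,6)·C(6,0) = 17501; total = C(18,6) = 18564.
P = 17501/18564 = 17501/18564 ≈ 0.9427.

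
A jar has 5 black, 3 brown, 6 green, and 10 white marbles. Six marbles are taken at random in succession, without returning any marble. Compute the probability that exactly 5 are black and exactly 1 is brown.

Unordered draws without replacement: count favorable combinations over C(24,6).
Favorable = C(5,5) · C(3,1) · C(6,0) · C(10,0) = 3; total = C(24,6) = 134596.
P = 3/134596 = 3/134596 ≈ 0.0000.

3/134596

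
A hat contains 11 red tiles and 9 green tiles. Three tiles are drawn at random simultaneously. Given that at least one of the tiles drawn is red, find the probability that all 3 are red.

P(all 3 red) = C(11,3)/C(20,3) = 11/76; P(at least one red) = 1 − C(9,3)/C(20,3) = 88/95.
Since 'all 3 red' ⊆ 'at least one red', P(all 3 | at least one) = 11/76 / 88/95 = 5/32 ≈ 0.1562.

5/32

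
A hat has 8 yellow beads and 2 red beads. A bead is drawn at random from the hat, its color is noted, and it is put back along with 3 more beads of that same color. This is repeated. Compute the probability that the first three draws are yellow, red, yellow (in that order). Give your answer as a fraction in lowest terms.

11/130

Track the composition after each reinforcement of +3.
P = (8/10) · (2/13) · (11/16) = 11/130 ≈ 0.0846.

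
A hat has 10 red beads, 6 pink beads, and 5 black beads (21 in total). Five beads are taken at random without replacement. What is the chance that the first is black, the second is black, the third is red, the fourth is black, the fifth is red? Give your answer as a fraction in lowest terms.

5/2261

Multiply the conditional probability of each draw in order, without replacement, so each draw removes one from its color and from the total.
P = (5/21) · (4/20) · (10/19) · (3/18) · (9/17) = 5/2261 ≈ 0.0022.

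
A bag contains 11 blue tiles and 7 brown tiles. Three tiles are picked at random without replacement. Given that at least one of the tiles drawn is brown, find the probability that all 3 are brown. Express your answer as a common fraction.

P(all 3 brown) = C(7,3)/C(18,3) = 35/816; P(at least one brown) = 1 − C(11,3)/C(18,3) = 217/272.
Since 'all 3 brown' ⊆ 'at least one brown', P(all 3 | at least one) = 35/816 / 217/272 = 5/93 ≈ 0.0538.

5/93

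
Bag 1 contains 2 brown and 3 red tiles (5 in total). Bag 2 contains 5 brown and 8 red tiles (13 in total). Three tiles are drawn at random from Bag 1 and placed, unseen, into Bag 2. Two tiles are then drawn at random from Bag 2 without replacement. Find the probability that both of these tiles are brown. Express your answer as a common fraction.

Condition on how many of the transferred tiles are brown (from Bag 1: 2 brown of 5; then Bag 2 has 16 total).
  0 brown: C(2,0)C(3,3)/C(5,3) = 1/10; then P = C(5,2)/C(16,2) = 1/12
  1 brown: C(2,1)C(3,2)/C(5,3) = 3/5; then P = C(6,2)/C(16,2) = 1/8
  2 brown: C(2,2)C(3,1)/C(5,3) = 3/10; then P = C(7,2)/C(16,2) = 7/40
P(both brown) = 163/1200 ≈ 0.1358.

163/1200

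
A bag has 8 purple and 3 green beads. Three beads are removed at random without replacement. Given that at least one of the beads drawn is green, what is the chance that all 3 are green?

P(all 3 green) = C(3,3)/C(11,3) = 1/165; P(at least one green) = 1 − C(8,3)/C(11,3) = 109/165.
Since 'all 3 green' ⊆ 'at least one green', P(all 3 | at least one) = 1/165 / 109/165 = 1/109 ≈ 0.0092.

1/109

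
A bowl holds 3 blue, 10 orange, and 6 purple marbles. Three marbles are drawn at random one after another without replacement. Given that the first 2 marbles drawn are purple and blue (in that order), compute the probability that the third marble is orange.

After removing 1 blue, 1 purple, the bowl has 10 orange out of 17 remaining.
P(third is orange | given) = 10/17 ≈ 0.5882.

10/17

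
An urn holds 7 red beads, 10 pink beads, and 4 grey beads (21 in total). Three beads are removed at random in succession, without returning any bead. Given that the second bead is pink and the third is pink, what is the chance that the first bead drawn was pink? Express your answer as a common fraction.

8/19

P(first=pink and the second bead is pink and the third is pink) = (10/21)·(9/20)·(8/19) = 12/133.
P(E) = Σ over first color = 3/38 + 12/133 + 6/133 = 3/14.
By Bayes, P(first=pink | E) = 12/133 / 3/14 = 8/19 ≈ 0.4211.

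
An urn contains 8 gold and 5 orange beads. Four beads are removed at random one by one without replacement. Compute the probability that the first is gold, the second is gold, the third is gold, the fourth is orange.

Multiply the conditional probability of each draw in order, without replacement, so each draw removes one from its color and from the total.
P = (8/13) · (7/12) · (6/11) · (5/10) = 14/143 ≈ 0.0979.

14/143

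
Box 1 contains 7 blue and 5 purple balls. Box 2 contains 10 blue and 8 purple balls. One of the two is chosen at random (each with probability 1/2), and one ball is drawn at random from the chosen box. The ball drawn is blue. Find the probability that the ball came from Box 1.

21/41

P(blue | Box 1) = 7/12; P(blue | Box 2) = 5/9.
P(blue) = 1/2·7/12 + 1/2·5/9 = 41/72.
By Bayes' rule, P(Box 1 | blue) = 7/24 / 41/72 = 21/41 ≈ 0.5122.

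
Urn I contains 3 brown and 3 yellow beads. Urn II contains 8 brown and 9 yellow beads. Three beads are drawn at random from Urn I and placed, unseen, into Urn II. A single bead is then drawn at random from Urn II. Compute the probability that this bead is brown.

19/40

Condition on how many of the transferred beads are brown (from Urn I: 3 brown of 6; then Urn II has 20 total).
  0 brown: C(3,0)C(3,3)/C(6,3) = 1/20; then P = 8/20
  1 brown: C(3,1)C(3,2)/C(6,3) = 9/20; then P = 9/20
  2 brown: C(3,2)C(3,1)/C(6,3) = 9/20; then P = 10/20
  3 brown: C(3,3)C(3,0)/C(6,3) = 1/20; then P = 11/20
P(brown from Urn II) = 19/40 ≈ 0.4750.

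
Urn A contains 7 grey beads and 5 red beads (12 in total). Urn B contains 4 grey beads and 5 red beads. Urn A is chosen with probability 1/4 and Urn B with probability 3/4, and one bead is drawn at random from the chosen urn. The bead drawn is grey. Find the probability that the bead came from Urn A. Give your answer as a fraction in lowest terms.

7/23

P(grey | Urn A) = 7/12; P(grey | Urn B) = 4/9.
P(grey) = 1/4·7/12 + 3/4·4/9 = 23/48.
By Bayes' rule, P(Urn A | grey) = 7/48 / 23/48 = 7/23 ≈ 0.3043.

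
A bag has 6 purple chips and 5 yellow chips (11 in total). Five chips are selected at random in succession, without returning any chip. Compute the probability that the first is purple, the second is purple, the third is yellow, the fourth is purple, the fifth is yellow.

10/231

Multiply the conditional probability of each draw in order, without replacement, so each draw removes one from its color and from the total.
P = (6/11) · (5/10) · (5/9) · (4/8) · (4/7) = 10/231 ≈ 0.0433.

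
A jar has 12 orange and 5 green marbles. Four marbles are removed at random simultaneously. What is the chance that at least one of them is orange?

475/476

Use the complement: P(at least one orange) = 1 − P(no orange).
P(none) = C(5,4)/C(17,4) = 5/2380.
So P = 1 − 5/2380 = 475/476 ≈ 0.9979.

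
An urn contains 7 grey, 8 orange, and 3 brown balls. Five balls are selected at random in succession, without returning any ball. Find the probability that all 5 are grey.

1/408

Unordered draws without replacement: count favorable combinations over C(18,5).
Favorable = C(7,5) · C(8,0) · C(3,0) = 21; total = C(18,5) = 8568.
P = 21/8568 = 1/408 ≈ 0.0025.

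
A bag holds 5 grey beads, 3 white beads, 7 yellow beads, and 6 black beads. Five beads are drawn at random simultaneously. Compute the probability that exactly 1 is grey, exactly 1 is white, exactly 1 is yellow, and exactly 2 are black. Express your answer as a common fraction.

25/323

Unordered draws without replacement: count favorable combinations over C(21,5).
Favorable = C(5,1) · C(3,1) · C(7,1) · C(6,2) = 1575; total = C(21,5) = 20349.
P = 1575/20349 = 25/323 ≈ 0.0774.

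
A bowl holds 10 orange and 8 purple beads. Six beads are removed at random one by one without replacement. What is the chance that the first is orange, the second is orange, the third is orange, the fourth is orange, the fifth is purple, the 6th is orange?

4/221

Multiply the conditional probability of each draw in order, without replacement, so each draw removes one from its color and from the total.
P = (10/18) · (9/17) · (8/16) · (7/15) · (8/14) · (6/13) = 4/221 ≈ 0.0181.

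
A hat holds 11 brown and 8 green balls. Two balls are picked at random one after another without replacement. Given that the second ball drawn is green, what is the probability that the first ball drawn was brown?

11/18

P(first=brown and the second ball drawn is green) = (11/19)·(8/18) = 44/171.
P(the second ball drawn is green) = Σ over first color = 44/171 + 28/171 = 8/19.
By Bayes, P(first=brown | the second ball drawn is green) = 44/171 / 8/19 = 11/18 ≈ 0.6111.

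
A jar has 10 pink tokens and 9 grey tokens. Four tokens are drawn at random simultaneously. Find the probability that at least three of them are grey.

161/646

Sum the hypergeometric tail for j = 3,…,4 grey tokens.
Favorable = C(9,3)·C(10,1) + C(9,4)·C(10,0) = 966; total = C(19,4) = 3876.
P = 966/3876 = 161/646 ≈ 0.2492.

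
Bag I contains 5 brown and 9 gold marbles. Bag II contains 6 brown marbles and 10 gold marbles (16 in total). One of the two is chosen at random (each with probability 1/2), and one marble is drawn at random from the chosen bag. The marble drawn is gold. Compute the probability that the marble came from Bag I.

P(gold | Bag I) = 9/14; P(gold | Bag II) = 5/8.
P(gold) = 1/2·9/14 + 1/2·5/8 = 71/112.
By Bayes' rule, P(Bag I | gold) = 9/28 / 71/112 = 36/71 ≈ 0.5070.

36/71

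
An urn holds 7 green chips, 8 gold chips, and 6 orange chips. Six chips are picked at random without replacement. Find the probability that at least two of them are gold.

Sum the hypergeometric tail for j = 2,…,6 gold chips.
Favorable = C(8,2)·C(13,4) + C(8,3)·C(13,3) + C(8,4)·C(13,2) + C(8,5)·C(13,1) + C(8,6)·C(13,0) = 42252; total = C(21,6) = 54264.
P = 42252/54264 = 503/646 ≈ 0.7786.

503/646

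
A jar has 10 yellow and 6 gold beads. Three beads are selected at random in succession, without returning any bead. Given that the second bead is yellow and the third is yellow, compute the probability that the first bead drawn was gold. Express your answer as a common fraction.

3/7

P(first=gold and the second bead is yellow and the third is yellow) = (6/16)·(10/15)·(9/14) = 9/56.
P(E) = Σ over first color = 3/14 + 9/56 = 3/8.
By Bayes, P(first=gold | E) = 9/56 / 3/8 = 3/7 ≈ 0.4286.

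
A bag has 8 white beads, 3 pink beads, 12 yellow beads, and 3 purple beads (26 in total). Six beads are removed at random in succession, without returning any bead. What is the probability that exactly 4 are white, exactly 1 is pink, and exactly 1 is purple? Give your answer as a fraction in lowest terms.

9/3289

Unordered draws without replacement: count favorable combinations over C(26,6).
Favorable = C(8,4) · C(3,1) · C(12,0) · C(3,1) = 630; total = C(26,6) = 230230.
P = 630/230230 = 9/3289 ≈ 0.0027.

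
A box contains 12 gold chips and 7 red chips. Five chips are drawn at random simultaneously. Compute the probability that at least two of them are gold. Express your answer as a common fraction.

Sum the hypergeometric tail for j = 2,…,5 gold chips.
Favorable = C(12,2)·C(7,3) + C(12,3)·C(7,2) + C(12,4)·C(7,1) + C(12,5)·C(7,0) = 11187; total = C(19,5) = 11628.
P = 11187/11628 = 1243/1292 ≈ 0.9621.

1243/1292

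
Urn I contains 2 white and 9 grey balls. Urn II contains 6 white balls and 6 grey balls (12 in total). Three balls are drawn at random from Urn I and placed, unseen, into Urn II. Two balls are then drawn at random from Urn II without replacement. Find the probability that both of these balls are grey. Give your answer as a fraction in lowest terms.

Condition on how many of the transferred balls are grey (from Urn I: 9 grey of 11; then Urn II has 15 total).
  1 grey: C(9,1)C(2,2)/C(11,3) = 3/55; then P = C(7,2)/C(15,2) = 1/5
  2 grey: C(9,2)C(2,1)/C(11,3) = 24/55; then P = C(8,2)/C(15,2) = 4/15
  3 grey: C(9,3)C(2,0)/C(11,3) = 28/55; then P = C(9,2)/C(15,2) = 12/35
P(both grey) = 83/275 ≈ 0.3018.

83/275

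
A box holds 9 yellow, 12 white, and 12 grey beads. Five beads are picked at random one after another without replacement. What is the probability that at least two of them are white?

Sum the hypergeometric tail for j = 2,…,5 white beads.
Favorable = C(12,2)·C(21,3) + C(12,3)·C(21,2) + C(12,4)·C(21,1) + C(12,5)·C(21,0) = 145167; total = C(33,5) = 237336.
P = 145167/237336 = 4399/7192 ≈ 0.6117.

4399/7192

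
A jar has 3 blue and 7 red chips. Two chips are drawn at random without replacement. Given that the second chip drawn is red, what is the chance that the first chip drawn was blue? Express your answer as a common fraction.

P(first=blue and the second chip drawn is red) = (3/10)·(7/9) = 7/30.
P(the second chip drawn is red) = Σ over first color = 7/30 + 7/15 = 7/10.
By Bayes, P(first=blue | the second chip drawn is red) = 7/30 / 7/10 = 1/3 ≈ 0.3333.

1/3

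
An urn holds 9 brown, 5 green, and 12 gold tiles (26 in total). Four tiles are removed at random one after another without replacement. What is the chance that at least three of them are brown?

777/7475

Sum the hypergeometric tail for j = 3,…,4 brown tiles.
Favorable = C(9,3)·C(17,1) + C(9,4)·C(17,0) = 1554; total = C(26,4) = 14950.
P = 1554/14950 = 777/7475 ≈ 0.1039.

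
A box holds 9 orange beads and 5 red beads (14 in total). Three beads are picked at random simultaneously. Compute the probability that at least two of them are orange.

66/91

Sum the hypergeometric tail for j = 2,…,3 orange beads.
Favorable = C(9,2)·C(5,1) + C(9,3)·C(5,0) = 264; total = C(14,3) = 364.
P = 264/364 = 66/91 ≈ 0.7253.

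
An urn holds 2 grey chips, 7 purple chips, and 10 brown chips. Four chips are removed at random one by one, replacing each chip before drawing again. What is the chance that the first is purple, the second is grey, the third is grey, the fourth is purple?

Multiply the conditional probability of each draw in order, with replacement (the composition resets each draw).
P = (7/19) · (2/19) · (2/19) · (7/19) = 196/130321 ≈ 0.0015.

196/130321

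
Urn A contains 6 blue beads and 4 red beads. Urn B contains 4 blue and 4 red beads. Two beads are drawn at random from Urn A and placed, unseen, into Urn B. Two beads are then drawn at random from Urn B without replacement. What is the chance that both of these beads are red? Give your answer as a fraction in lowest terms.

28/135

Condition on how many of the transferred beads are red (from Urn A: 4 red of 10; then Urn B has 10 total).
  0 red: C(4,0)C(6,2)/C(10,2) = 1/3; then P = C(4,2)/C(10,2) = 2/15
  1 red: C(4,1)C(6,1)/C(10,2) = 8/15; then P = C(5,2)/C(10,2) = 2/9
  2 red: C(4,2)C(6,0)/C(10,2) = 2/15; then P = C(6,2)/C(10,2) = 1/3
P(both red) = 28/135 ≈ 0.2074.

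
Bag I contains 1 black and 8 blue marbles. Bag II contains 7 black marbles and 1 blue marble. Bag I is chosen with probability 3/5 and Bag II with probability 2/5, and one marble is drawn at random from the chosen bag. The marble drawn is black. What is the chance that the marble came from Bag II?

21/25

P(black | Bag I) = 1/9; P(black | Bag II) = 7/8.
P(black) = 3/5·1/9 + 2/5·7/8 = 5/12.
By Bayes' rule, P(Bag II | black) = 7/20 / 5/12 = 21/25 ≈ 0.8400.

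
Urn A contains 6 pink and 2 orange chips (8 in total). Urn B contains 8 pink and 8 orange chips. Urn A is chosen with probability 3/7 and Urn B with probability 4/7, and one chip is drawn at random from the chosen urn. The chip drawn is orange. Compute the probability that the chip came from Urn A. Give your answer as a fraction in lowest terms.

P(orange | Urn A) = 1/4; P(orange | Urn B) = 1/2.
P(orange) = 3/7·1/4 + 4/7·1/2 = 11/28.
By Bayes' rule, P(Urn A | orange) = 3/28 / 11/28 = 3/11 ≈ 0.2727.

3/11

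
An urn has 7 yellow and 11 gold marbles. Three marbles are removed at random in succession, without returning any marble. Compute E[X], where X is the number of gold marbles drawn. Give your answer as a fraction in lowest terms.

By linearity of expectation, E[X] = Σ P(draw i is gold); by symmetry each draw (even without replacement) has P(gold) = 11/18.
E[X] = 3 · 11/18 = 11/6 ≈ 1.8333.

11/6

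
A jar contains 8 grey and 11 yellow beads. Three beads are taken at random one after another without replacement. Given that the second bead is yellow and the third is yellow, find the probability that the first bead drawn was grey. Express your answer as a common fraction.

P(first=grey and the second bead is yellow and the third is yellow) = (8/19)·(11/18)·(10/17) = 440/2907.
P(E) = Σ over first color = 440/2907 + 55/323 = 55/171.
By Bayes, P(first=grey | E) = 440/2907 / 55/171 = 8/17 ≈ 0.4706.

8/17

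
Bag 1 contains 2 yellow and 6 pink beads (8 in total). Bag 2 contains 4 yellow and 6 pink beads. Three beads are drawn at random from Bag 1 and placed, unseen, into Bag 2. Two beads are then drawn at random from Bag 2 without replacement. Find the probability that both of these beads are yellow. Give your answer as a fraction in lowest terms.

Condition on how many of the transferred beads are yellow (from Bag 1: 2 yellow of 8; then Bag 2 has 13 total).
  0 yellow: C(2,0)C(6,3)/C(8,3) = 5/14; then P = C(4,2)/C(13,2) = 1/13
  1 yellow: C(2,1)C(6,2)/C(8,3) = 15/28; then P = C(5,2)/C(13,2) = 5/39
  2 yellow: C(2,2)C(6,1)/C(8,3) = 3/28; then P = C(6,2)/C(13,2) = 5/26
P(both yellow) = 85/728 ≈ 0.1168.

85/728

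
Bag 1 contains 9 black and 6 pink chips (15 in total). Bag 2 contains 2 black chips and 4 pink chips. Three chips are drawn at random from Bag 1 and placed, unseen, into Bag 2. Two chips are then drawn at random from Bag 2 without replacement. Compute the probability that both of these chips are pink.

Condition on how many of the transferred chips are pink (from Bag 1: 6 pink of 15; then Bag 2 has 9 total).
  0 pink: C(6,0)C(9,3)/C(15,3) = 12/65; then P = C(4,2)/C(9,2) = 1/6
  1 pink: C(6,1)C(9,2)/C(15,3) = 216/455; then P = C(5,2)/C(9,2) = 5/18
  2 pink: C(6,2)C(9,1)/C(15,3) = 27/91; then P = C(6,2)/C(9,2) = 5/12
  3 pink: C(6,3)C(9,0)/C(15,3) = 4/91; then P = C(7,2)/C(9,2) = 7/12
P(both pink) = 131/420 ≈ 0.3119.

131/420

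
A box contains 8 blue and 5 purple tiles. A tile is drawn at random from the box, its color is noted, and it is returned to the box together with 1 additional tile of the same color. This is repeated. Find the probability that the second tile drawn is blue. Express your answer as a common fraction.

Condition on the first draw. If first is blue (prob 8/13), second-blue has prob (9)/(14); if not (prob 5/13), it has prob 8/(14).
P = (8/13)·(9/14) + (5/13)·(8/14) = 8/13 ≈ 0.6154.

8/13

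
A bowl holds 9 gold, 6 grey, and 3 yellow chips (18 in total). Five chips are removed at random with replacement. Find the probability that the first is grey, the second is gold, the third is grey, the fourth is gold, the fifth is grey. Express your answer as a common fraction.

Multiply the conditional probability of each draw in order, with replacement (the composition resets each draw).
P = (6/18) · (9/18) · (6/18) · (9/18) · (6/18) = 1/108 ≈ 0.0093.

1/108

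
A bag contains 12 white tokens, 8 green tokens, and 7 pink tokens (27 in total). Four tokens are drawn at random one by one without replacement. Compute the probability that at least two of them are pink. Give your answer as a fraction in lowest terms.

Sum the hypergeometric tail for j = 2,…,4 pink tokens.
Favorable = C(7,2)·C(20,2) + C(7,3)·C(20,1) + C(7,4)·C(20,0) = 4725; total = C(27,4) = 17550.
P = 4725/17550 = 7/26 ≈ 0.2692.

7/26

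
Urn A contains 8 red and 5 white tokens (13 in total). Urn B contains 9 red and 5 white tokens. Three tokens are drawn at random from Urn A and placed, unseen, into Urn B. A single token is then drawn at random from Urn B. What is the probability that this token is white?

80/221

Condition on how many of the transferred tokens are white (from Urn A: 5 white of 13; then Urn B has 17 total).
  0 white: C(5,0)C(8,3)/C(13,3) = 28/143; then P = 5/17
  1 white: C(5,1)C(8,2)/C(13,3) = 70/143; then P = 6/17
  2 white: C(5,2)C(8,1)/C(13,3) = 40/143; then P = 7/17
  3 white: C(5,3)C(8,0)/C(13,3) = 5/143; then P = 8/17
P(white from Urn B) = 80/221 ≈ 0.3620.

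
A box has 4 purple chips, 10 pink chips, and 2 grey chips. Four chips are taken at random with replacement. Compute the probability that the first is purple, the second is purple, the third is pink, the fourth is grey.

5/1024

Multiply the conditional probability of each draw in order, with replacement (the composition resets each draw).
P = (4/16) · (4/16) · (10/16) · (2/16) = 5/1024 ≈ 0.0049.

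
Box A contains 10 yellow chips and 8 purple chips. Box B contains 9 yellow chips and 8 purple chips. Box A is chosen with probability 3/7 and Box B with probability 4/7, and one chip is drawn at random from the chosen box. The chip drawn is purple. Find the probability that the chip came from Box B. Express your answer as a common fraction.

24/41

P(purple | Box A) = 4/9; P(purple | Box B) = 8/17.
P(purple) = 3/7·4/9 + 4/7·8/17 = 164/357.
By Bayes' rule, P(Box B | purple) = 32/119 / 164/357 = 24/41 ≈ 0.5854.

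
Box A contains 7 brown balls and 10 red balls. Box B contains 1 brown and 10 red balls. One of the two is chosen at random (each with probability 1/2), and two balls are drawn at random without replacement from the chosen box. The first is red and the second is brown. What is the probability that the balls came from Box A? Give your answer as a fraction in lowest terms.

385/521

P(E | Box A) = 35/136; P(E | Box B) = 1/11.
P(E) = 1/2·35/136 + 1/2·1/11 = 521/2992.
By Bayes' rule, P(Box A | E) = 35/272 / 521/2992 = 385/521 ≈ 0.7390.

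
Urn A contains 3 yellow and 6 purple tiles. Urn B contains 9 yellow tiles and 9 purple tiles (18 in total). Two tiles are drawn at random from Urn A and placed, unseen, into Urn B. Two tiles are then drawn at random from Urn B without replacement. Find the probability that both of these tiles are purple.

581/2280

Condition on how many of the transferred tiles are purple (from Urn A: 6 purple of 9; then Urn B has 20 total).
  0 purple: C(6,0)C(3,2)/C(9,2) = 1/12; then P = C(9,2)/C(20,2) = 18/95
  1 purple: C(6,1)C(3,1)/C(9,2) = 1/2; then P = C(10,2)/C(20,2) = 9/38
  2 purple: C(6,2)C(3,0)/C(9,2) = 5/12; then P = C(11,2)/C(20,2) = 11/38
P(both purple) = 581/2280 ≈ 0.2548.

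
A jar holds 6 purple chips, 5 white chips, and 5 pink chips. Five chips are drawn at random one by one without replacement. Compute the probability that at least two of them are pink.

Sum the hypergeometric tail for j = 2,…,5 pink chips.
Favorable = C(5,2)·C(11,3) + C(5,3)·C(11,2) + C(5,4)·C(11,1) + C(5,5)·C(11,0) = 2256; total = C(16,5) = 4368.
P = 2256/4368 = 47/91 ≈ 0.5165.

47/91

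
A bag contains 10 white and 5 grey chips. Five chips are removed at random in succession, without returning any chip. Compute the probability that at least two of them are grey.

81/143

Sum the hypergeometric tail for j = 2,…,5 grey chips.
Favorable = C(5,2)·C(10,3) + C(5,3)·C(10,2) + C(5,4)·C(10,1) + C(5,5)·C(10,0) = 1701; total = C(15,5) = 3003.
P = 1701/3003 = 81/143 ≈ 0.5664.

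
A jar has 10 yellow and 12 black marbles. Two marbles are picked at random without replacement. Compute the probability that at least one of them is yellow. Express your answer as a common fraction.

Use the complement: P(at least one yellow) = 1 − P(no yellow).
P(none) = C(12,2)/C(22,2) = 66/231.
So P = 1 − 66/231 = 5/7 ≈ 0.7143.

5/7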